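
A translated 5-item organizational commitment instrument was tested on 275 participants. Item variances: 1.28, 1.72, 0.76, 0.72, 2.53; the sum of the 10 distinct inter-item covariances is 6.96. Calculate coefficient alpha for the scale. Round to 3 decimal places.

coefficient alpha = 0.831

Σσ²ᵢ = 1.28 + 1.72 + 0.76 + 0.72 + 2.53 = 7.01
Sum of distinct covariances = 6.96
Var(T) = Σσ²ᵢ + 2·Σcov = 7.01 + 2 × 6.96 = 20.93
α = (5/4)·(1 − 7.01/20.93) = 0.831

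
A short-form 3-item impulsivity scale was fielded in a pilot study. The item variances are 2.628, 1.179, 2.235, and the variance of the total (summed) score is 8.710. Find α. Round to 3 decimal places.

α = 0.459

sum of item variances = 2.628 + 1.179 + 2.235 = 6.042
α = (k/(k−1))·(1 − sum of item variances/σ²_T) = (3/2)·(1 − 6.042/8.710) = 0.459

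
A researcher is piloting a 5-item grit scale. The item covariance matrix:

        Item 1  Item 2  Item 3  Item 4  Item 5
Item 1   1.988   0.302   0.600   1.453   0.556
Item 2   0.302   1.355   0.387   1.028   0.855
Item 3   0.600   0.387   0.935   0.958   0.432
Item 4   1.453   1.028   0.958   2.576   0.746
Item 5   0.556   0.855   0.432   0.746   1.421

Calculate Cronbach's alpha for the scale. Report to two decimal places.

α = 0.80

Σσ²ᵢ = 1.988 + 1.355 + 0.935 + 2.576 + 1.421 = 8.275
Σ_{i<j} σ_ij = 7.317
σ²_total = 8.275 + 2 × 7.317 = 22.909
α = (k/(k−1))·(1 − Σσ²ᵢ/σ²_total) = (5/4)·(1 − 8.275/22.909) = 0.80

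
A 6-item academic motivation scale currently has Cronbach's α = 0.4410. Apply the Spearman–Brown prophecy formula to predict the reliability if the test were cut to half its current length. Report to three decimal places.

predicted reliability = 0.283

Length factor m = 1/2
α' = m·α / (1 − (1−m)·α)
   = 1/2 × 0.4410 / (1 − (1 − 1/2) × 0.4410)
   = 0.2205 / 0.7795 = 0.283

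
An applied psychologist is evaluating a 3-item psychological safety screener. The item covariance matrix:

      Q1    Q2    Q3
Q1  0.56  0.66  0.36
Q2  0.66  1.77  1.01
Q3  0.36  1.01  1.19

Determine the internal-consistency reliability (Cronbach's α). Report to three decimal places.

Σσᵢ² = 0.56 + 1.77 + 1.19 = 3.52
Σ_{i<j} σ_ij = 2.03
total variance = 3.52 + 2 × 2.03 = 7.58
α = (k/(k−1))·(1 − Σσᵢ²/total variance) = (3/2)·(1 − 3.52/7.58) = 0.803

α = 0.803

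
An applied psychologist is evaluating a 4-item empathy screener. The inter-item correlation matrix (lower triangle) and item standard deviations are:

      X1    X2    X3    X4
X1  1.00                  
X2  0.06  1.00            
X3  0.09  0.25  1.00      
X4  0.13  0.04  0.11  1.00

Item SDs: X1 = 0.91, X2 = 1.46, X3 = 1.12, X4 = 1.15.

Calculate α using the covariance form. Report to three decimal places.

Σσ²ᵢ = 0.91² + 1.46² + 1.12² + 1.15² = 5.5366
Covariances σ_ij = r_ij · s_i · s_j:
  σ(X1,X2) = 0.06 × 0.91 × 1.46 = 0.0797
  σ(X1,X3) = 0.09 × 0.91 × 1.12 = 0.0917
  σ(X1,X4) = 0.13 × 0.91 × 1.15 = 0.1360
  σ(X2,X3) = 0.25 × 1.46 × 1.12 = 0.4088
  σ(X2,X4) = 0.04 × 1.46 × 1.15 = 0.0672
  σ(X3,X4) = 0.11 × 1.12 × 1.15 = 0.1417
σ²_T = Σσ²ᵢ + 2·Σσ_ij = 5.5366 + 2 × 0.9251 = 7.3868
α = (4/3)·(1 − 5.5366/7.3868) = 0.334

α = 0.334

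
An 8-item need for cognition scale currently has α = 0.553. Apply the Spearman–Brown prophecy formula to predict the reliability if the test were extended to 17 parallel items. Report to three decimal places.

predicted reliability = 0.724

Length factor m = 17/8 = 2.1250
α' = m·α / (1 + (m−1)·α)
   = 17/8 × 0.553 / (1 + (17/8 − 1) × 0.553)
   = 1.1751 / 1.6221 = 0.724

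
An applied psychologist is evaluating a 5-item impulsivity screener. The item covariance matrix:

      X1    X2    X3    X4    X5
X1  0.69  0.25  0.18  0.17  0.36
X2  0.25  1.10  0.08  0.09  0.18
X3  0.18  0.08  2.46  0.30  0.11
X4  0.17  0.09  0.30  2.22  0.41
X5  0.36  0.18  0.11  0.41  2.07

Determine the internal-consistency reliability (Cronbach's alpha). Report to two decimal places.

α = 0.42

Σσᵢ² = 0.69 + 1.10 + 2.46 + 2.22 + 2.07 = 8.54
Sum of the distinct covariances = 2.13
σ²_T = 8.54 + 2 × 2.13 = 12.80
α = (k/(k−1))·(1 − Σσᵢ²/σ²_T) = (5/4)·(1 − 8.54/12.80) = 0.42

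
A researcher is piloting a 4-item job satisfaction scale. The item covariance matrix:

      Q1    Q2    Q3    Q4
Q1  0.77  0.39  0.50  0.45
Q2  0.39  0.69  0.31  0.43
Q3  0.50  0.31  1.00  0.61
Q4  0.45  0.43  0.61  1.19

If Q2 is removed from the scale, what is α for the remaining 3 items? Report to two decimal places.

Remaining items: Q1, Q3, Q4 (k = 3).
ΣVar(i) = 0.77 + 1.00 + 1.19 = 2.96
σ²_T = 2.96 + 2 × 1.56 = 6.08
α (item deleted) = (3/2)·(1 − 2.96/6.08) = 0.77

α = 0.77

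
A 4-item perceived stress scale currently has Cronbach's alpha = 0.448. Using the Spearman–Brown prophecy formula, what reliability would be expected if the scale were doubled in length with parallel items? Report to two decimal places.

predicted reliability = 0.62

Length factor m = 2
α' = m·α / (1 + (m−1)·α)
   = 2 × 0.448 / (1 + (2 − 1) × 0.448)
   = 0.8960 / 1.4480 = 0.62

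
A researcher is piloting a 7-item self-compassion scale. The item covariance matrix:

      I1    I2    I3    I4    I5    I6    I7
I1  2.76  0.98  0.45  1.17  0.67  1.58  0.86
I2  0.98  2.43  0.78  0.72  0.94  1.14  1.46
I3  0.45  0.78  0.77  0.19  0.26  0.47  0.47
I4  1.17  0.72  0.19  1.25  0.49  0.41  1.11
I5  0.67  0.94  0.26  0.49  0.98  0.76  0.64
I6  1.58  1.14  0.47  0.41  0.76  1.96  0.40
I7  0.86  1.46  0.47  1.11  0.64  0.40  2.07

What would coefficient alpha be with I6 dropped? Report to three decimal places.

coefficient alpha = 0.823

Remaining items: I1, I2, I3, I4, I5, I7 (k = 6).
Σσᵢ² = 2.76 + 2.43 + 0.77 + 1.25 + 0.98 + 2.07 = 10.26
σ²_T = 10.26 + 2 × 11.19 = 32.64
α (item deleted) = (6/5)·(1 − 10.26/32.64) = 0.823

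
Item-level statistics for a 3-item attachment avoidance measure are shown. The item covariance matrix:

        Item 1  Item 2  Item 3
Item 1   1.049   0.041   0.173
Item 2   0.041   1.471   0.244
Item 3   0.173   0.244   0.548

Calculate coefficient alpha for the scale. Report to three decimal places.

Σσ²ᵢ = 1.049 + 1.471 + 0.548 = 3.068
Sum of off-diagonal covariances = 0.458
total variance = 3.068 + 2 × 0.458 = 3.984
α = (k/(k−1))·(1 − Σσ²ᵢ/total variance) = (3/2)·(1 − 3.068/3.984) = 0.345

α = 0.345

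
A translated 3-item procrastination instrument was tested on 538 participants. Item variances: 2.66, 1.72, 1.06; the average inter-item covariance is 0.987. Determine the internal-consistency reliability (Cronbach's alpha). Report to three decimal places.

Cronbach's alpha = 0.782

sum of item variances = 2.66 + 1.72 + 1.06 = 5.44
Sum of the 3 distinct covariances = 3 × 0.987 = 2.961
σ²_total = sum of item variances + 2·Σcov = 5.44 + 2 × 2.961 = 11.362
α = (3/2)·(1 − 5.44/11.362) = 0.782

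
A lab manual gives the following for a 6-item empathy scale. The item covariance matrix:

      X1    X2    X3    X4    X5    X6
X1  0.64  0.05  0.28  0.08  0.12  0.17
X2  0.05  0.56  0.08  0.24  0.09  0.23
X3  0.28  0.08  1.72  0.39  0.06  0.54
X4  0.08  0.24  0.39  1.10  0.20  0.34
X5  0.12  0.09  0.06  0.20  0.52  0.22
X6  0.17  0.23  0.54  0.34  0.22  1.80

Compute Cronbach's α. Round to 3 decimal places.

sum of item variances = 0.64 + 0.56 + 1.72 + 1.10 + 0.52 + 1.80 = 6.34
Sum of off-diagonal covariances = 3.09
total variance = 6.34 + 2 × 3.09 = 12.52
α = (k/(k−1))·(1 − sum of item variances/total variance) = (6/5)·(1 − 6.34/12.52) = 0.592

Cronbach's α = 0.592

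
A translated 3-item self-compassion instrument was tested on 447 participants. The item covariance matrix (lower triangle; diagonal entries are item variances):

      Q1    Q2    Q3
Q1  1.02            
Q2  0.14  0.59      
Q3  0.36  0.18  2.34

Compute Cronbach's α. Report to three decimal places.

Cronbach's α = 0.384

Σσᵢ² = 1.02 + 0.59 + 2.34 = 3.95
Sum of off-diagonal covariances = 0.68
Var(T) = 3.95 + 2 × 0.68 = 5.31
α = (k/(k−1))·(1 − Σσᵢ²/Var(T)) = (3/2)·(1 − 3.95/5.31) = 0.384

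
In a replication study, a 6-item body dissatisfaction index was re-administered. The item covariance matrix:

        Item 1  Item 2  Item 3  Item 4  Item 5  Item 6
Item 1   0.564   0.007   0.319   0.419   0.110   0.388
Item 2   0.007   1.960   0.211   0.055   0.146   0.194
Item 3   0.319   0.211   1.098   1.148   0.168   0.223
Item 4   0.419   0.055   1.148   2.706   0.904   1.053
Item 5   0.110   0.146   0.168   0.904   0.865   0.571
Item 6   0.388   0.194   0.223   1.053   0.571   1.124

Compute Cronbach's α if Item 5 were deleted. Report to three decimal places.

Remaining items: Item 1, Item 2, Item 3, Item 4, Item 6 (k = 5).
ΣVar(i) = 0.564 + 1.960 + 1.098 + 2.706 + 1.124 = 7.452
σ²_total = 7.452 + 2 × 4.017 = 15.486
α (item deleted) = (5/4)·(1 − 7.452/15.486) = 0.648

α = 0.648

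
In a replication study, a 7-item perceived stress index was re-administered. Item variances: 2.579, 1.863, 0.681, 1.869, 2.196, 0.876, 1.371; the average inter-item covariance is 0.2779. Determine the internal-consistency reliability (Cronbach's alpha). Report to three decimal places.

Cronbach's alpha = 0.589

sum of item variances = 2.579 + 1.863 + 0.681 + 1.869 + 2.196 + 0.876 + 1.371 = 11.435
Sum of the 21 distinct covariances = 21 × 0.2779 = 5.8359
σ²_total = sum of item variances + 2·Σcov = 11.435 + 2 × 5.8359 = 23.1068
α = (7/6)·(1 − 11.435/23.1068) = 0.589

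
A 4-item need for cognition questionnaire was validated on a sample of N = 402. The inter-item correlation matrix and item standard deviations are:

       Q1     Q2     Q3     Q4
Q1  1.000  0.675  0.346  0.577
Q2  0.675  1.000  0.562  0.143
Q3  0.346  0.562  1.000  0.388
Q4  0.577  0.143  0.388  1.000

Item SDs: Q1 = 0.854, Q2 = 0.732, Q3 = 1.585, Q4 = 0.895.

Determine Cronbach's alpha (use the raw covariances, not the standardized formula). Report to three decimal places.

Σσ²ᵢ = 0.854² + 0.732² + 1.585² + 0.895² = 4.5784
Covariances σ_ij = r_ij · s_i · s_j:
  σ(Q1,Q2) = 0.675 × 0.854 × 0.732 = 0.4220
  σ(Q1,Q3) = 0.346 × 0.854 × 1.585 = 0.4683
  σ(Q1,Q4) = 0.577 × 0.854 × 0.895 = 0.4410
  σ(Q2,Q3) = 0.562 × 0.732 × 1.585 = 0.6520
  σ(Q2,Q4) = 0.143 × 0.732 × 0.895 = 0.0937
  σ(Q3,Q4) = 0.388 × 1.585 × 0.895 = 0.5504
σ²_T = Σσ²ᵢ + 2·Σσ_ij = 4.5784 + 2 × 2.6274 = 9.8332
α = (4/3)·(1 − 4.5784/9.8332) = 0.713

Cronbach's alpha = 0.713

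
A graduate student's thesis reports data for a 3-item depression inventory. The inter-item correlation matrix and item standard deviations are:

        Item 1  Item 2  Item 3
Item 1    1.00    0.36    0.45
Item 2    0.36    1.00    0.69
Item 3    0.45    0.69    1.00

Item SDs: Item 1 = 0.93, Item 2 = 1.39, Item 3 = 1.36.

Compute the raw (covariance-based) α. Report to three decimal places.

Σσ²ᵢ = 0.93² + 1.39² + 1.36² = 4.6466
Covariances σ_ij = r_ij · s_i · s_j:
  σ(Item 1,Item 2) = 0.36 × 0.93 × 1.39 = 0.4654
  σ(Item 1,Item 3) = 0.45 × 0.93 × 1.36 = 0.5692
  σ(Item 2,Item 3) = 0.69 × 1.39 × 1.36 = 1.3044
σ²_T = Σσ²ᵢ + 2·Σσ_ij = 4.6466 + 2 × 2.3390 = 9.3246
α = (3/2)·(1 − 4.6466/9.3246) = 0.753

α = 0.753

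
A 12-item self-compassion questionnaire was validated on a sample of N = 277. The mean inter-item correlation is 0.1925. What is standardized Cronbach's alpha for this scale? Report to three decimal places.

Standardized α = k·r̄ / (1 + (k−1)·r̄) = 12 × 0.1925 / (1 + 11 × 0.1925)
  = 2.3100 / 3.1175 = 0.741

α = 0.741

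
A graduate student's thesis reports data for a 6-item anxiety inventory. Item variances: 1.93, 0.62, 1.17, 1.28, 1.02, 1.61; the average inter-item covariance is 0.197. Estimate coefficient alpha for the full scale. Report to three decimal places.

α = 0.524

Σσᵢ² = 1.93 + 0.62 + 1.17 + 1.28 + 1.02 + 1.61 = 7.63
Sum of the 15 distinct covariances = 15 × 0.197 = 2.955
σ²_T = Σσᵢ² + 2·Σcov = 7.63 + 2 × 2.955 = 13.540
α = (6/5)·(1 − 7.63/13.540) = 0.524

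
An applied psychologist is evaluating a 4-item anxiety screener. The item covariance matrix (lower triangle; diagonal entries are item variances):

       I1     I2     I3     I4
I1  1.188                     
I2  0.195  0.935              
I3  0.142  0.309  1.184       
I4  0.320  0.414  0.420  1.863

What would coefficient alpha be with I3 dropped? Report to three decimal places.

Remaining items: I1, I2, I4 (k = 3).
ΣVar(i) = 1.188 + 0.935 + 1.863 = 3.986
σ²_T = 3.986 + 2 × 0.929 = 5.844
α (item deleted) = (3/2)·(1 − 3.986/5.844) = 0.477

α = 0.477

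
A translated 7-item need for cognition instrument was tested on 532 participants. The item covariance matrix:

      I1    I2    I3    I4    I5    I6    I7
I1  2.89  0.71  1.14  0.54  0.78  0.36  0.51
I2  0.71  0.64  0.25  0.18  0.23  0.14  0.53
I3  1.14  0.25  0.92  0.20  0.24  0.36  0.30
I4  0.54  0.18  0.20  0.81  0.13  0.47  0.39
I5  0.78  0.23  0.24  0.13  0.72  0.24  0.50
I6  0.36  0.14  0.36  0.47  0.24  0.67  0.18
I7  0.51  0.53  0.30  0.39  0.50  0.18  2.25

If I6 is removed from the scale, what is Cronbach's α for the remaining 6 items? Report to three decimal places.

Remaining items: I1, I2, I3, I4, I5, I7 (k = 6).
Σσᵢ² = 2.89 + 0.64 + 0.92 + 0.81 + 0.72 + 2.25 = 8.23
Var(T) = 8.23 + 2 × 6.63 = 21.49
α (item deleted) = (6/5)·(1 − 8.23/21.49) = 0.740

α = 0.740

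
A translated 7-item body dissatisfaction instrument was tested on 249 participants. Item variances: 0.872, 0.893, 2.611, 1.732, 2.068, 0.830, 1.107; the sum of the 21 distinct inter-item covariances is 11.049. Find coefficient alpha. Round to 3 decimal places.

α = 0.800

ΣVar(i) = 0.872 + 0.893 + 2.611 + 1.732 + 2.068 + 0.830 + 1.107 = 10.113
Sum of distinct covariances = 11.049
σ²_T = ΣVar(i) + 2·Σcov = 10.113 + 2 × 11.049 = 32.211
α = (7/6)·(1 − 10.113/32.211) = 0.800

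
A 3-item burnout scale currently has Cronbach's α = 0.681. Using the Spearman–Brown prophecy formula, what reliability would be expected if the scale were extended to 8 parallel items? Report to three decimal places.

Length factor m = 8/3 = 2.6667
α' = m·α / (1 + (m−1)·α)
   = 8/3 × 0.681 / (1 + (8/3 − 1) × 0.681)
   = 1.8160 / 2.1350 = 0.851

predicted reliability = 0.851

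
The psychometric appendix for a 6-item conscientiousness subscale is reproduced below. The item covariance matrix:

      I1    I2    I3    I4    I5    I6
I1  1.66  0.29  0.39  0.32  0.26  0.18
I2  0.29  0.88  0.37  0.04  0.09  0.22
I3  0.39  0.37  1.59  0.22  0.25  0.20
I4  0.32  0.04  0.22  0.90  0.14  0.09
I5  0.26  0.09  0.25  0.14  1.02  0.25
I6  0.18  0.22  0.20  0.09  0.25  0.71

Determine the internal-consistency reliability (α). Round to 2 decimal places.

α = 0.59

Σσ²ᵢ = 1.66 + 0.88 + 1.59 + 0.90 + 1.02 + 0.71 = 6.76
Sum of off-diagonal covariances = 3.31
σ²_T = 6.76 + 2 × 3.31 = 13.38
α = (k/(k−1))·(1 − Σσ²ᵢ/σ²_T) = (6/5)·(1 − 6.76/13.38) = 0.59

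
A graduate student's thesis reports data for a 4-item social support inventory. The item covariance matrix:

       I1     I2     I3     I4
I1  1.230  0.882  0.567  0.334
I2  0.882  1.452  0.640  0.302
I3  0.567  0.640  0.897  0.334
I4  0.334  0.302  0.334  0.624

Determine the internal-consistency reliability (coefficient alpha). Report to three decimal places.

coefficient alpha = 0.790

Σσ²ᵢ = 1.230 + 1.452 + 0.897 + 0.624 = 4.203
Sum of the distinct covariances = 3.059
σ²_total = 4.203 + 2 × 3.059 = 10.321
α = (k/(k−1))·(1 − Σσ²ᵢ/σ²_total) = (4/3)·(1 − 4.203/10.321) = 0.790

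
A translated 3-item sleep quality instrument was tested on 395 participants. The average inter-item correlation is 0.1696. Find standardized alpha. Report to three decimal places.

Standardized α = k·r̄ / (1 + (k−1)·r̄) = 3 × 0.1696 / (1 + 2 × 0.1696)
  = 0.5088 / 1.3392 = 0.380

standardized alpha = 0.380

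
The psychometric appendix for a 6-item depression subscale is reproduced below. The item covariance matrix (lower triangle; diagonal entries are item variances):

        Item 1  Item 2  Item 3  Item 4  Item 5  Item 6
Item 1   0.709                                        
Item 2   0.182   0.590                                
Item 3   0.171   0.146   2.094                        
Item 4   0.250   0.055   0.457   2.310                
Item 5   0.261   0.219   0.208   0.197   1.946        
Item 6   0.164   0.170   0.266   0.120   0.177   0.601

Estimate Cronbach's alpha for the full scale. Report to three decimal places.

Cronbach's alpha = 0.509

sum of item variances = 0.709 + 0.590 + 2.094 + 2.310 + 1.946 + 0.601 = 8.250
Σ_{i<j} σ_ij = 3.043
Var(T) = 8.250 + 2 × 3.043 = 14.336
α = (k/(k−1))·(1 − sum of item variances/Var(T)) = (6/5)·(1 − 8.250/14.336) = 0.509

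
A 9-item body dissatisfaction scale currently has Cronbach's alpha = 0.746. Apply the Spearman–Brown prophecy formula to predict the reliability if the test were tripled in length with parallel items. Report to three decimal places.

predicted reliability = 0.898

Length factor m = 3
α' = m·α / (1 + (m−1)·α)
   = 3 × 0.746 / (1 + (3 − 1) × 0.746)
   = 2.2380 / 2.4920 = 0.898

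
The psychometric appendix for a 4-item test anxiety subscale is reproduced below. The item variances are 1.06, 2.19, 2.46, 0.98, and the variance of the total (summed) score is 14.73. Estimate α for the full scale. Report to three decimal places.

sum of item variances = 1.06 + 2.19 + 2.46 + 0.98 = 6.69
α = (k/(k−1))·(1 − sum of item variances/σ²_total) = (4/3)·(1 − 6.69/14.73) = 0.728

α = 0.728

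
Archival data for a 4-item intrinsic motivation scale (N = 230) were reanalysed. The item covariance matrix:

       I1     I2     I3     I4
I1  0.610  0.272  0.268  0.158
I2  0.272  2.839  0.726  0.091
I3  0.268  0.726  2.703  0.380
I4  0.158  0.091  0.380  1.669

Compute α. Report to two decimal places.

α = 0.44

ΣVar(i) = 0.610 + 2.839 + 2.703 + 1.669 = 7.821
Sum of off-diagonal covariances = 1.895
σ²_total = 7.821 + 2 × 1.895 = 11.611
α = (k/(k−1))·(1 − ΣVar(i)/σ²_total) = (4/3)·(1 − 7.821/11.611) = 0.44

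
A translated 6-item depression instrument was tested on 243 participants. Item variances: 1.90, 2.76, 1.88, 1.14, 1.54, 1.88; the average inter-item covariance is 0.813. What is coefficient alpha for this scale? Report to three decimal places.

Σσ²ᵢ = 1.90 + 2.76 + 1.88 + 1.14 + 1.54 + 1.88 = 11.10
Sum of the 15 distinct covariances = 15 × 0.813 = 12.195
σ²_total = Σσ²ᵢ + 2·Σcov = 11.10 + 2 × 12.195 = 35.490
α = (6/5)·(1 − 11.10/35.490) = 0.825

coefficient alpha = 0.825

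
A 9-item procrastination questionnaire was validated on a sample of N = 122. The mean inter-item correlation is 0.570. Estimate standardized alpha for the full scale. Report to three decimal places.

standardized alpha = 0.923

Standardized α = k·r̄ / (1 + (k−1)·r̄) = 9 × 0.570 / (1 + 8 × 0.570)
  = 5.1300 / 5.5600 = 0.923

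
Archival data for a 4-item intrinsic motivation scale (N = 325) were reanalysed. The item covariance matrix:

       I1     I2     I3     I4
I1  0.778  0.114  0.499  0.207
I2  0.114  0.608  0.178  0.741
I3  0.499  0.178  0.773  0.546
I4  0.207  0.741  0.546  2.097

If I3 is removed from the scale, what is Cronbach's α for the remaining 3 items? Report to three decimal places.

Cronbach's α = 0.568

Remaining items: I1, I2, I4 (k = 3).
ΣVar(i) = 0.778 + 0.608 + 2.097 = 3.483
Var(T) = 3.483 + 2 × 1.062 = 5.607
α (item deleted) = (3/2)·(1 − 3.483/5.607) = 0.568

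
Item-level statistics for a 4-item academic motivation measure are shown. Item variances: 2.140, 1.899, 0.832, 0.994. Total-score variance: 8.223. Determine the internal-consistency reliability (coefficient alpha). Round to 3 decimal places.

coefficient alpha = 0.382

Σσᵢ² = 2.140 + 1.899 + 0.832 + 0.994 = 5.865
α = (k/(k−1))·(1 − Σσᵢ²/σ²_T) = (4/3)·(1 − 5.865/8.223) = 0.382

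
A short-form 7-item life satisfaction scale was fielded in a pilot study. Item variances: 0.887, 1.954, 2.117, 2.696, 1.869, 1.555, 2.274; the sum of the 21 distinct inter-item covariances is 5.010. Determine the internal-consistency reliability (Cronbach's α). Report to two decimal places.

Σσ²ᵢ = 0.887 + 1.954 + 2.117 + 2.696 + 1.869 + 1.555 + 2.274 = 13.352
Sum of distinct covariances = 5.010
total variance = Σσ²ᵢ + 2·Σcov = 13.352 + 2 × 5.010 = 23.372
α = (7/6)·(1 − 13.352/23.372) = 0.50

α = 0.50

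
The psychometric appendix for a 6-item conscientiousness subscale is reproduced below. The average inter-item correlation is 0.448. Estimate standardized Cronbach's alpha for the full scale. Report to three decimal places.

Standardized α = k·r̄ / (1 + (k−1)·r̄) = 6 × 0.448 / (1 + 5 × 0.448)
  = 2.6880 / 3.2400 = 0.830

α = 0.830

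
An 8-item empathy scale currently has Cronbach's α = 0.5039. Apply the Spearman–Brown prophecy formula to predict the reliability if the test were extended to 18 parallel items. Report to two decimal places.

Length factor m = 18/8 = 2.2500
α' = m·α / (1 + (m−1)·α)
   = 18/8 × 0.5039 / (1 + (18/8 − 1) × 0.5039)
   = 1.1338 / 1.6299 = 0.70

predicted reliability = 0.70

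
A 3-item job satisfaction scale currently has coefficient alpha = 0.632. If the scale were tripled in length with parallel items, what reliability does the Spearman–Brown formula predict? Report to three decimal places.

predicted reliability = 0.837

Length factor m = 3
α' = m·α / (1 + (m−1)·α)
   = 3 × 0.632 / (1 + (3 − 1) × 0.632)
   = 1.8960 / 2.2640 = 0.837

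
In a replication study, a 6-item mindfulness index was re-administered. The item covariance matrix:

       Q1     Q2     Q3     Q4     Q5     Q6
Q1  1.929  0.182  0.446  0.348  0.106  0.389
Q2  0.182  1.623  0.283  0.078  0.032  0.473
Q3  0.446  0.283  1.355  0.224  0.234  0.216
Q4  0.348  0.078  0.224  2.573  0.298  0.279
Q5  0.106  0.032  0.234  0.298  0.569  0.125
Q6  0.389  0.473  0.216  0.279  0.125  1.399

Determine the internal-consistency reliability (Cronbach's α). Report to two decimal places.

Cronbach's α = 0.53

ΣVar(i) = 1.929 + 1.623 + 1.355 + 2.573 + 0.569 + 1.399 = 9.448
Σ_{i<j} σ_ij = 3.713
σ²_T = 9.448 + 2 × 3.713 = 16.874
α = (k/(k−1))·(1 − ΣVar(i)/σ²_T) = (6/5)·(1 − 9.448/16.874) = 0.53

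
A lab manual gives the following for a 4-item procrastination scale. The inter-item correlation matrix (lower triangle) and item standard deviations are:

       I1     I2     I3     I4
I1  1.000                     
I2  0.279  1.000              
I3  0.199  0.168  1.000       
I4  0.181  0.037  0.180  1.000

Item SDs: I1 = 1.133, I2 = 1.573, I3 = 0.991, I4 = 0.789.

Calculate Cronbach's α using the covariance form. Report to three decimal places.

Σσ²ᵢ = 1.133² + 1.573² + 0.991² + 0.789² = 5.3626
Covariances σ_ij = r_ij · s_i · s_j:
  σ(I1,I2) = 0.279 × 1.133 × 1.573 = 0.4972
  σ(I1,I3) = 0.199 × 1.133 × 0.991 = 0.2234
  σ(I1,I4) = 0.181 × 1.133 × 0.789 = 0.1618
  σ(I2,I3) = 0.168 × 1.573 × 0.991 = 0.2619
  σ(I2,I4) = 0.037 × 1.573 × 0.789 = 0.0459
  σ(I3,I4) = 0.180 × 0.991 × 0.789 = 0.1407
σ²_T = Σσ²ᵢ + 2·Σσ_ij = 5.3626 + 2 × 1.3309 = 8.0244
α = (4/3)·(1 − 5.3626/8.0244) = 0.442

α = 0.442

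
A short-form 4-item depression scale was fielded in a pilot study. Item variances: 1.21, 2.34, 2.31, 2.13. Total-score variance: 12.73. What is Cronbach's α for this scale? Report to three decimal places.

Σσᵢ² = 1.21 + 2.34 + 2.31 + 2.13 = 7.99
α = (k/(k−1))·(1 − Σσᵢ²/total variance) = (4/3)·(1 − 7.99/12.73) = 0.496

Cronbach's α = 0.496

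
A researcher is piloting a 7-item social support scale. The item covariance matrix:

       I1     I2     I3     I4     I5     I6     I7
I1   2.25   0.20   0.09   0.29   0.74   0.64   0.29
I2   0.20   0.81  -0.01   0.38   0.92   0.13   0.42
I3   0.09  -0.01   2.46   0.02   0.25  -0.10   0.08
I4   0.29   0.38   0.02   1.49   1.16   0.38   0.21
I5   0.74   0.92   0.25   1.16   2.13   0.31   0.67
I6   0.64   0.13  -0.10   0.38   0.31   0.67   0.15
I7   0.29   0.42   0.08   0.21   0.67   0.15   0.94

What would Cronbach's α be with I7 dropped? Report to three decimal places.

α = 0.629

Remaining items: I1, I2, I3, I4, I5, I6 (k = 6).
sum of item variances = 2.25 + 0.81 + 2.46 + 1.49 + 2.13 + 0.67 = 9.81
σ²_total = 9.81 + 2 × 5.40 = 20.61
α (item deleted) = (6/5)·(1 − 9.81/20.61) = 0.629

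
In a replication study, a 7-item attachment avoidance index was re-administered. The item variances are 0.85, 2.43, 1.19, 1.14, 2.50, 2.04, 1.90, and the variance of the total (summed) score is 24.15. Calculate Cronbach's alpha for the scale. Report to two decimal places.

Σσ²ᵢ = 0.85 + 2.43 + 1.19 + 1.14 + 2.50 + 2.04 + 1.90 = 12.05
α = (k/(k−1))·(1 − Σσ²ᵢ/σ²_T) = (7/6)·(1 − 12.05/24.15) = 0.58

α = 0.58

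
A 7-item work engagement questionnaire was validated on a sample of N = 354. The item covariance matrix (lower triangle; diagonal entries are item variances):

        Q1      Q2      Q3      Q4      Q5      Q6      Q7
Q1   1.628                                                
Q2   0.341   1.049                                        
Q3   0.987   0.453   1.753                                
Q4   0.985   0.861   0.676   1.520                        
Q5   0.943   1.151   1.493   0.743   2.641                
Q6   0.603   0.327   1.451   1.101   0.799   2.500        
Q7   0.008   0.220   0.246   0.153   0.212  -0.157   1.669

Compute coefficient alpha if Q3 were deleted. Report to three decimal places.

α = 0.721

Remaining items: Q1, Q2, Q4, Q5, Q6, Q7 (k = 6).
Σσᵢ² = 1.628 + 1.049 + 1.520 + 2.641 + 2.500 + 1.669 = 11.007
σ²_total = 11.007 + 2 × 8.290 = 27.587
α (item deleted) = (6/5)·(1 − 11.007/27.587) = 0.721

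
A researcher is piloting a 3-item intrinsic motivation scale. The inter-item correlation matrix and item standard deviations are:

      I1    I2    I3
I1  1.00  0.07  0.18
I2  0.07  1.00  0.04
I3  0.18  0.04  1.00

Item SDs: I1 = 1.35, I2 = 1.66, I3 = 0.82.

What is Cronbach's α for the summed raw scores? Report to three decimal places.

Σσ²ᵢ = 1.35² + 1.66² + 0.82² = 5.2505
Covariances σ_ij = r_ij · s_i · s_j:
  σ(I1,I2) = 0.07 × 1.35 × 1.66 = 0.1569
  σ(I1,I3) = 0.18 × 1.35 × 0.82 = 0.1993
  σ(I2,I3) = 0.04 × 1.66 × 0.82 = 0.0544
σ²_T = Σσ²ᵢ + 2·Σσ_ij = 5.2505 + 2 × 0.4106 = 6.0717
α = (3/2)·(1 − 5.2505/6.0717) = 0.203

α = 0.203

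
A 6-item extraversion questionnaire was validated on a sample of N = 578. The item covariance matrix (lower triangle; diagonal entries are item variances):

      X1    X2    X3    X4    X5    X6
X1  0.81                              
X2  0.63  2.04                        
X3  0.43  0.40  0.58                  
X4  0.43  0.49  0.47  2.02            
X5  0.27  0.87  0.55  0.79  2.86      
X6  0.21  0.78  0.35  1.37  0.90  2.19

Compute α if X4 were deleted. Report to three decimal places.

α = 0.700

Remaining items: X1, X2, X3, X5, X6 (k = 5).
sum of item variances = 0.81 + 2.04 + 0.58 + 2.86 + 2.19 = 8.48
σ²_T = 8.48 + 2 × 5.39 = 19.26
α (item deleted) = (5/4)·(1 − 8.48/19.26) = 0.700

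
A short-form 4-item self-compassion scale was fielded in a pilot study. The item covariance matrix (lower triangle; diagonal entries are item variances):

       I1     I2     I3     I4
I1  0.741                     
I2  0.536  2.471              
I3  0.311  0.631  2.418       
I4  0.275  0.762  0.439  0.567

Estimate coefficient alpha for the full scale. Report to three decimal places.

Σσ²ᵢ = 0.741 + 2.471 + 2.418 + 0.567 = 6.197
Sum of off-diagonal covariances = 2.954
total variance = 6.197 + 2 × 2.954 = 12.105
α = (k/(k−1))·(1 − Σσ²ᵢ/total variance) = (4/3)·(1 − 6.197/12.105) = 0.651

coefficient alpha = 0.651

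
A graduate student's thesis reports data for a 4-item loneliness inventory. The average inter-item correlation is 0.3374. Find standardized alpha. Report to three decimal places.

Standardized α = k·r̄ / (1 + (k−1)·r̄) = 4 × 0.3374 / (1 + 3 × 0.3374)
  = 1.3496 / 2.0122 = 0.671

α = 0.671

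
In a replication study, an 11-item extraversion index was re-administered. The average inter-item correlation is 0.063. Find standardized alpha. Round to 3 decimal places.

standardized alpha = 0.425

Standardized α = k·r̄ / (1 + (k−1)·r̄) = 11 × 0.063 / (1 + 10 × 0.063)
  = 0.6930 / 1.6300 = 0.425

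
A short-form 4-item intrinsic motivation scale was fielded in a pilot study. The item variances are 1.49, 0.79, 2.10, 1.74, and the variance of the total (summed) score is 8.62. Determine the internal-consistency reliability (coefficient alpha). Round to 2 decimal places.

coefficient alpha = 0.39

ΣVar(i) = 1.49 + 0.79 + 2.10 + 1.74 = 6.12
α = (k/(k−1))·(1 − ΣVar(i)/total variance) = (4/3)·(1 − 6.12/8.62) = 0.39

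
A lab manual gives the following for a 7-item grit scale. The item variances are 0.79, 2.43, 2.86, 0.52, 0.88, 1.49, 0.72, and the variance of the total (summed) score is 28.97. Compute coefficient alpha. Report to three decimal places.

sum of item variances = 0.79 + 2.43 + 2.86 + 0.52 + 0.88 + 1.49 + 0.72 = 9.69
α = (k/(k−1))·(1 − sum of item variances/total variance) = (7/6)·(1 − 9.69/28.97) = 0.776

coefficient alpha = 0.776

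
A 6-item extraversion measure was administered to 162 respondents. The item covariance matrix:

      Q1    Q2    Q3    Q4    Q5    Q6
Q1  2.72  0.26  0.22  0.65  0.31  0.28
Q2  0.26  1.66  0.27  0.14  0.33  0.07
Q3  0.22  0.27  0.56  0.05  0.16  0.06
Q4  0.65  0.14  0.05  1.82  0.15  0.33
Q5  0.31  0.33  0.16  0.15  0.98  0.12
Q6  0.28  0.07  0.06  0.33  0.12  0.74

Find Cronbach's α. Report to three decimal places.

Σσᵢ² = 2.72 + 1.66 + 0.56 + 1.82 + 0.98 + 0.74 = 8.48
Sum of off-diagonal covariances = 3.40
total variance = 8.48 + 2 × 3.40 = 15.28
α = (k/(k−1))·(1 − Σσᵢ²/total variance) = (6/5)·(1 − 8.48/15.28) = 0.534

Cronbach's α = 0.534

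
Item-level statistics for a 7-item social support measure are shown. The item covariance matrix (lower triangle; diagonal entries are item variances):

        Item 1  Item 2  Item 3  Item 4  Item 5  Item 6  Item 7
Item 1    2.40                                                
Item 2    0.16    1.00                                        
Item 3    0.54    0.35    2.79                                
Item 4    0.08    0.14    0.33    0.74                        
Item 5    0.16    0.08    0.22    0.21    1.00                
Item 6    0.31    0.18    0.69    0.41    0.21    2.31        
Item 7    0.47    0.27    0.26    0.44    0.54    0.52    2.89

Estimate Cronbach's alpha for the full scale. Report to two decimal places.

Cronbach's alpha = 0.58

ΣVar(i) = 2.40 + 1.00 + 2.79 + 0.74 + 1.00 + 2.31 + 2.89 = 13.13
Sum of the distinct covariances = 6.57
total variance = 13.13 + 2 × 6.57 = 26.27
α = (k/(k−1))·(1 − ΣVar(i)/total variance) = (7/6)·(1 − 13.13/26.27) = 0.58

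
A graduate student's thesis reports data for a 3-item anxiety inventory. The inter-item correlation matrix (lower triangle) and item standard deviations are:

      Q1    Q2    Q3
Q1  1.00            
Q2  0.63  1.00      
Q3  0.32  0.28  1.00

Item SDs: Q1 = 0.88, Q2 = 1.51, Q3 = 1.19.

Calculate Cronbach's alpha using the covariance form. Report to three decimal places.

Σσ²ᵢ = 0.88² + 1.51² + 1.19² = 4.4706
Covariances σ_ij = r_ij · s_i · s_j:
  σ(Q1,Q2) = 0.63 × 0.88 × 1.51 = 0.8371
  σ(Q1,Q3) = 0.32 × 0.88 × 1.19 = 0.3351
  σ(Q2,Q3) = 0.28 × 1.51 × 1.19 = 0.5031
σ²_T = Σσ²ᵢ + 2·Σσ_ij = 4.4706 + 2 × 1.6753 = 7.8212
α = (3/2)·(1 − 4.4706/7.8212) = 0.643

α = 0.643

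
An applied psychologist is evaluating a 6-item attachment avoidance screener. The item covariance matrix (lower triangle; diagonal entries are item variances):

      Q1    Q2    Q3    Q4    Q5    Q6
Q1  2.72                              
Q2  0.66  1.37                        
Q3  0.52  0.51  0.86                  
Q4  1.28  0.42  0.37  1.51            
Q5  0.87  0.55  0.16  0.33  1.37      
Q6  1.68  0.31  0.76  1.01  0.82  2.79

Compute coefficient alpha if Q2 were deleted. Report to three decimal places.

α = 0.785

Remaining items: Q1, Q3, Q4, Q5, Q6 (k = 5).
sum of item variances = 2.72 + 0.86 + 1.51 + 1.37 + 2.79 = 9.25
σ²_total = 9.25 + 2 × 7.80 = 24.85
α (item deleted) = (5/4)·(1 − 9.25/24.85) = 0.785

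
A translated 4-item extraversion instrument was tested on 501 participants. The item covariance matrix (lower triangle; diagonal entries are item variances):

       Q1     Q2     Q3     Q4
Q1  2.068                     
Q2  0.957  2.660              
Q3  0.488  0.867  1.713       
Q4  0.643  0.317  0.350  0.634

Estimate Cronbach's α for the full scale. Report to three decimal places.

Σσ²ᵢ = 2.068 + 2.660 + 1.713 + 0.634 = 7.075
Σ_{i<j} σ_ij = 3.622
total variance = 7.075 + 2 × 3.622 = 14.319
α = (k/(k−1))·(1 − Σσ²ᵢ/total variance) = (4/3)·(1 − 7.075/14.319) = 0.675

α = 0.675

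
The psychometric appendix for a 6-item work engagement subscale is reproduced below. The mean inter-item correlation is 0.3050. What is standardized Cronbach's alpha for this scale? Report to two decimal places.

α = 0.72

Standardized α = k·r̄ / (1 + (k−1)·r̄) = 6 × 0.3050 / (1 + 5 × 0.3050)
  = 1.8300 / 2.5250 = 0.72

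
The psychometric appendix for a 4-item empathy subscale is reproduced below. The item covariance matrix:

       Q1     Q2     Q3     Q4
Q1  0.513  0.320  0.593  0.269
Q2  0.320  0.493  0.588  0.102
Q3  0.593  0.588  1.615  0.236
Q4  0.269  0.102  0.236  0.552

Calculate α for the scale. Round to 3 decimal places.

α = 0.761

ΣVar(i) = 0.513 + 0.493 + 1.615 + 0.552 = 3.173
Sum of the distinct covariances = 2.108
σ²_T = 3.173 + 2 × 2.108 = 7.389
α = (k/(k−1))·(1 − ΣVar(i)/σ²_T) = (4/3)·(1 − 3.173/7.389) = 0.761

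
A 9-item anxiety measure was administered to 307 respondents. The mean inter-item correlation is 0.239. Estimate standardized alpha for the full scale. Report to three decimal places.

Standardized α = k·r̄ / (1 + (k−1)·r̄) = 9 × 0.239 / (1 + 8 × 0.239)
  = 2.1510 / 2.9120 = 0.739

standardized alpha = 0.739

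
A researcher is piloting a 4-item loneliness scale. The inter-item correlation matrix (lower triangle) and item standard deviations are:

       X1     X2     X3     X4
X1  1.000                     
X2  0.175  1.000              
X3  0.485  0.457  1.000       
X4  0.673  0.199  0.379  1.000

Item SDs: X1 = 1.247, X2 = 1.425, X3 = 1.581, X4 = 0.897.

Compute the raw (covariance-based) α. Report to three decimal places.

Σσ²ᵢ = 1.247² + 1.425² + 1.581² + 0.897² = 6.8898
Covariances σ_ij = r_ij · s_i · s_j:
  σ(X1,X2) = 0.175 × 1.247 × 1.425 = 0.3110
  σ(X1,X3) = 0.485 × 1.247 × 1.581 = 0.9562
  σ(X1,X4) = 0.673 × 1.247 × 0.897 = 0.7528
  σ(X2,X3) = 0.457 × 1.425 × 1.581 = 1.0296
  σ(X2,X4) = 0.199 × 1.425 × 0.897 = 0.2544
  σ(X3,X4) = 0.379 × 1.581 × 0.897 = 0.5375
σ²_T = Σσ²ᵢ + 2·Σσ_ij = 6.8898 + 2 × 3.8415 = 14.5728
α = (4/3)·(1 − 6.8898/14.5728) = 0.703

α = 0.703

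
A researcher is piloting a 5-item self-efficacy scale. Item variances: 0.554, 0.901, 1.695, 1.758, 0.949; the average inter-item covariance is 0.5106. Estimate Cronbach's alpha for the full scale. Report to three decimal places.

α = 0.794

sum of item variances = 0.554 + 0.901 + 1.695 + 1.758 + 0.949 = 5.857
Sum of the 10 distinct covariances = 10 × 0.5106 = 5.1060
total variance = sum of item variances + 2·Σcov = 5.857 + 2 × 5.1060 = 16.0690
α = (5/4)·(1 − 5.857/16.0690) = 0.794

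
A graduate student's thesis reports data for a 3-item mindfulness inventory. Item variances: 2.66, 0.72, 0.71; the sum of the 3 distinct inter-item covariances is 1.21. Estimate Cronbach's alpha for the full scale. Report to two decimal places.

Cronbach's alpha = 0.56

Σσᵢ² = 2.66 + 0.72 + 0.71 = 4.09
Sum of distinct covariances = 1.21
σ²_T = Σσᵢ² + 2·Σcov = 4.09 + 2 × 1.21 = 6.51
α = (3/2)·(1 − 4.09/6.51) = 0.56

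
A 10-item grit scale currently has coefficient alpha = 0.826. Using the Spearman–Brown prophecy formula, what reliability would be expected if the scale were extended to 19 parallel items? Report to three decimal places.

Length factor m = 19/10 = 1.9000
α' = m·α / (1 + (m−1)·α)
   = 19/10 × 0.826 / (1 + (19/10 − 1) × 0.826)
   = 1.5694 / 1.7434 = 0.900

predicted reliability = 0.900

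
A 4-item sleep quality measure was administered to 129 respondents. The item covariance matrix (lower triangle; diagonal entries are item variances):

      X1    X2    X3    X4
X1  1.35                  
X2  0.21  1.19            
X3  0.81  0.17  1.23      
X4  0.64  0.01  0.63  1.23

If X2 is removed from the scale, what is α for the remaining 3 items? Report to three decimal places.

Remaining items: X1, X3, X4 (k = 3).
Σσᵢ² = 1.35 + 1.23 + 1.23 = 3.81
σ²_total = 3.81 + 2 × 2.08 = 7.97
α (item deleted) = (3/2)·(1 − 3.81/7.97) = 0.783

α = 0.783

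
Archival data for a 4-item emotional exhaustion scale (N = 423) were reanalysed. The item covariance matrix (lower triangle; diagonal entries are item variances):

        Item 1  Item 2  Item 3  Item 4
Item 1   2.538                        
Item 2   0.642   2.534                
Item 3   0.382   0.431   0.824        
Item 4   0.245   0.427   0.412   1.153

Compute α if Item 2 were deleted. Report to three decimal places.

α = 0.473

Remaining items: Item 1, Item 3, Item 4 (k = 3).
ΣVar(i) = 2.538 + 0.824 + 1.153 = 4.515
σ²_total = 4.515 + 2 × 1.039 = 6.593
α (item deleted) = (3/2)·(1 − 4.515/6.593) = 0.473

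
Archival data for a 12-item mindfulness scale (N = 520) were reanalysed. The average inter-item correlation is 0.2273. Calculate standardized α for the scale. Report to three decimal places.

Standardized α = k·r̄ / (1 + (k−1)·r̄) = 12 × 0.2273 / (1 + 11 × 0.2273)
  = 2.7276 / 3.5003 = 0.779

standardized α = 0.779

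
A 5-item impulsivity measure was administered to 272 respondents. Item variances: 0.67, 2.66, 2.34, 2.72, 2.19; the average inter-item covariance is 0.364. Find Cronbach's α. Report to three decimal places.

ΣVar(i) = 0.67 + 2.66 + 2.34 + 2.72 + 2.19 = 10.58
Sum of the 10 distinct covariances = 10 × 0.364 = 3.640
Var(T) = ΣVar(i) + 2·Σcov = 10.58 + 2 × 3.640 = 17.860
α = (5/4)·(1 − 10.58/17.860) = 0.510

Cronbach's α = 0.510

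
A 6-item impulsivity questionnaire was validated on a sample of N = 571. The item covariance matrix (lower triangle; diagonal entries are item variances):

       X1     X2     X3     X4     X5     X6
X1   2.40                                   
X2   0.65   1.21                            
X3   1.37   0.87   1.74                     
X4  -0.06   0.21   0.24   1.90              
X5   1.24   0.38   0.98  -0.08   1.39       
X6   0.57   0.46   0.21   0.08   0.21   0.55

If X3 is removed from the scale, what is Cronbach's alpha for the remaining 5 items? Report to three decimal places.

α = 0.619

Remaining items: X1, X2, X4, X5, X6 (k = 5).
Σσᵢ² = 2.40 + 1.21 + 1.90 + 1.39 + 0.55 = 7.45
σ²_T = 7.45 + 2 × 3.66 = 14.77
α (item deleted) = (5/4)·(1 − 7.45/14.77) = 0.619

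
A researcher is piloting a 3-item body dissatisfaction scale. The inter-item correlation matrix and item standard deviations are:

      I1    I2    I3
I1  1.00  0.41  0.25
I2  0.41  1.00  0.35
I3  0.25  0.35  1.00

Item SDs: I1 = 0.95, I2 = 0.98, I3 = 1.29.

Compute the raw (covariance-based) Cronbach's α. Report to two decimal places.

α = 0.59

Σσ²ᵢ = 0.95² + 0.98² + 1.29² = 3.5270
Covariances σ_ij = r_ij · s_i · s_j:
  σ(I1,I2) = 0.41 × 0.95 × 0.98 = 0.3817
  σ(I1,I3) = 0.25 × 0.95 × 1.29 = 0.3064
  σ(I2,I3) = 0.35 × 0.98 × 1.29 = 0.4425
σ²_T = Σσ²ᵢ + 2·Σσ_ij = 3.5270 + 2 × 1.1306 = 5.7882
α = (3/2)·(1 − 3.5270/5.7882) = 0.59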